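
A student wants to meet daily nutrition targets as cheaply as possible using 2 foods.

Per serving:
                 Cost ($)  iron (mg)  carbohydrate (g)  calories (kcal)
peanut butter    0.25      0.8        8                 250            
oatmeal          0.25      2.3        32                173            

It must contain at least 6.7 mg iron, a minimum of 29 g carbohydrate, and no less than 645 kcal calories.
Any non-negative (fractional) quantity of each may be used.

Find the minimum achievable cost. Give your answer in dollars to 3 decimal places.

This is a linear program. Let x1 = servings of peanut butter, x2 = servings of oatmeal.
min 0.25x1 + 0.25x2 subject to:
  0.8x1 + 2.3x2 ≥ 6.7   (iron)
  8x1 + 32x2 ≥ 29   (carbohydrate)
  250x1 + 173x2 ≥ 645   (calories)
  x1, x2 ≥ 0.
Both inputs are positive at the optimum. There the iron and calories constraints are tight.
So peanut butter = 0.74301 servings, oatmeal = 2.6546 servings.
Hence cost = 0.25·0.74301 + 0.25·2.6546 = $0.84940.

$0.849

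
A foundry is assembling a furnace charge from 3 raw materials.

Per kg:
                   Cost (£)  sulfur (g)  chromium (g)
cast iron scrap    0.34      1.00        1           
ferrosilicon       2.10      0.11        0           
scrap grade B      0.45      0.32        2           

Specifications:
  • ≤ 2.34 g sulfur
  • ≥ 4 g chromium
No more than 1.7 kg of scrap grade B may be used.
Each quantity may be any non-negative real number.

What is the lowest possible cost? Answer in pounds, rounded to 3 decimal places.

£0.969

Treat it as an LP. Let x1 = kg of cast iron scrap, x2 = kg of ferrosilicon, x3 = kg of scrap grade B.
Minimise 0.34x1 + 2.1x2 + 0.45x3 s.t.:
  1x1 + 0.11x2 + 0.32x3 ≤ 2.34   (sulfur)
  1x1 + 2x3 ≥ 4   (chromium)
  x3 ≤ 1.7
  x1, x2, x3 ≥ 0.
The minimum-cost mix takes nothing from ferrosilicon — only cast iron scrap, scrap grade B. The chromium and the scrap grade B cap requirements are met with equality.
Optimal quantities: cast iron scrap = 0.6 kg, scrap grade B = 1.7 kg.
Cost = 0.34·0.6 + 0.45·1.7 = 0.96900.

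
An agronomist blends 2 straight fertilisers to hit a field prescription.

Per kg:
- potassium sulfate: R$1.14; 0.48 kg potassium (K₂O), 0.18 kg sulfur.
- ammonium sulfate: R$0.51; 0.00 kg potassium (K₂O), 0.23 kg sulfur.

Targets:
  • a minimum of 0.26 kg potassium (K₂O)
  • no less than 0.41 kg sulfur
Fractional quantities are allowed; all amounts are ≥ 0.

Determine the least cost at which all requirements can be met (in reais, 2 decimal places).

R$1.31

Let x1 = kg of potassium sulfate, x2 = kg of ammonium sulfate.
min 1.14x1 + 0.51x2 subject to:
  0.48x1 ≥ 0.26   (potassium (K₂O))
  0.18x1 + 0.23x2 ≥ 0.41   (sulfur)
  x1, x2 ≥ 0.
Both inputs are positive at the optimum. The potassium (K₂O) and sulfur requirements are met with equality.
So potassium sulfate = 0.5417 kg, ammonium sulfate = 1.359 kg.
Objective = 1.14·0.5417 + 0.51·1.359 = 1.3106.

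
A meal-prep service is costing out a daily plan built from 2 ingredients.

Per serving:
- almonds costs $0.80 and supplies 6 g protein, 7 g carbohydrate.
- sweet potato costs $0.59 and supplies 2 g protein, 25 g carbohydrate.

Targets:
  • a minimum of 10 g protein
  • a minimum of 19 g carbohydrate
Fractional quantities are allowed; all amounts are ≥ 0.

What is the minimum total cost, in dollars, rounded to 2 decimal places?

$1.44

This is a linear program. Let x1 = servings of almonds, x2 = servings of sweet potato.
Minimize 0.8x1 + 0.59x2 subject to:
  6x1 + 2x2 ≥ 10   (protein)
  7x1 + 25x2 ≥ 19   (carbohydrate)
  x1, x2 ≥ 0.
Both inputs are positive at the optimum. The protein and carbohydrate requirements are met with equality.
That vertex is x1 = 1.559, x2 = 0.3235.
Objective = 0.8·1.559 + 0.59·0.3235 = 1.4381.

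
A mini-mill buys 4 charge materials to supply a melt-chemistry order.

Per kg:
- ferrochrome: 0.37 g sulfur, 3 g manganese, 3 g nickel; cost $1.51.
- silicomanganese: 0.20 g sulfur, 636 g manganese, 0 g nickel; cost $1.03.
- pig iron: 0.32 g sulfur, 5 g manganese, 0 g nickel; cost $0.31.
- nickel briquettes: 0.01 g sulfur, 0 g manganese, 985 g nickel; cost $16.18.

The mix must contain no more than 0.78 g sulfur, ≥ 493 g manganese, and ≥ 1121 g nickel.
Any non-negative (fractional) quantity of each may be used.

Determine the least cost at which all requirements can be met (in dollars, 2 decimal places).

$19.21

This is a linear program. Let x1 = kg of ferrochrome, x2 = kg of silicomanganese, x3 = kg of pig iron, x4 = kg of nickel briquettes.
Minimize 1.51x1 + 1.03x2 + 0.31x3 + 16.18x4 with:
  0.37x1 + 0.2x2 + 0.32x3 + 0.01x4 ≤ 0.78   (sulfur)
  3x1 + 636x2 + 5x3 ≥ 493   (manganese)
  3x1 + 985x4 ≥ 1121   (nickel)
  x1, x2, x3, x4 ≥ 0.
The minimum-cost mix takes nothing from ferrochrome, pig iron — only silicomanganese, nickel briquettes. There the manganese and nickel constraints are tight.
That vertex is x2 = 0.7752, x4 = 1.138.
Objective = 1.03·0.7752 + 16.18·1.138 = 19.2113.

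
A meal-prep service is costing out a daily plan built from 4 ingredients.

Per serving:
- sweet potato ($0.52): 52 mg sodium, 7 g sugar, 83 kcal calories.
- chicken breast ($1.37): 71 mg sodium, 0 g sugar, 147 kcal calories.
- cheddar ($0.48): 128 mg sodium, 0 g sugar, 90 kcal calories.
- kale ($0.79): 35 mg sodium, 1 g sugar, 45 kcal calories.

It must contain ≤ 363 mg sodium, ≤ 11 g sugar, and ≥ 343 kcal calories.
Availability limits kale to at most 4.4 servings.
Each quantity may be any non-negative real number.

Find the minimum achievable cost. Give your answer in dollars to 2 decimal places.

$2.04

Set it up as a linear program. Let x1 = servings of sweet potato, x2 = servings of chicken breast, x3 = servings of cheddar, x4 = servings of kale.
Minimize 0.52x1 + 1.37x2 + 0.48x3 + 0.79x4 subject to:
  52x1 + 71x2 + 128x3 + 35x4 ≤ 363   (sodium)
  7x1 + 1x4 ≤ 11   (sugar)
  83x1 + 147x2 + 90x3 + 45x4 ≥ 343   (calories)
  x4 ≤ 4.4
  x1, x2, x3, x4 ≥ 0.
At the optimum only sweet potato, chicken breast, cheddar are positive (kale = 0). The sodium, sugar, calories requirements are met with equality.
Solving gives x1 = 1.571, x2 = 0.1524, x3 = 2.113.
Hence cost = 0.52·1.571 + 1.37·0.1524 + 0.48·2.113 = $2.0399.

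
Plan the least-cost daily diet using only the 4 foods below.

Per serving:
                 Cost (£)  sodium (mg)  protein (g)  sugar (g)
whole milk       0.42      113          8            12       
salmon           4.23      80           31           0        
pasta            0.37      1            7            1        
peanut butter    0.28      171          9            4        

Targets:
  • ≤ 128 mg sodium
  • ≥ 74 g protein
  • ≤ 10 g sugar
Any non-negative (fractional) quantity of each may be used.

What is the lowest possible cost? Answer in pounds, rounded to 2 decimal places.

£4.25

Set it up as a linear program. Let x1 = servings of whole milk, x2 = servings of salmon, x3 = servings of pasta, x4 = servings of peanut butter.
min 0.42x1 + 4.23x2 + 0.37x3 + 0.28x4 s.t.:
  113x1 + 80x2 + 1x3 + 171x4 ≤ 128   (sodium)
  8x1 + 31x2 + 7x3 + 9x4 ≥ 74   (protein)
  12x1 + 1x3 + 4x4 ≤ 10   (sugar)
  x1, x2, x3, x4 ≥ 0.
The minimum-cost mix takes nothing from whole milk, peanut butter — only salmon, pasta. The protein and sugar requirements are met with equality.
Solving gives x2 = 0.129, x3 = 10.
Total cost: 4.23·0.129 + 0.37·10 = 4.2457.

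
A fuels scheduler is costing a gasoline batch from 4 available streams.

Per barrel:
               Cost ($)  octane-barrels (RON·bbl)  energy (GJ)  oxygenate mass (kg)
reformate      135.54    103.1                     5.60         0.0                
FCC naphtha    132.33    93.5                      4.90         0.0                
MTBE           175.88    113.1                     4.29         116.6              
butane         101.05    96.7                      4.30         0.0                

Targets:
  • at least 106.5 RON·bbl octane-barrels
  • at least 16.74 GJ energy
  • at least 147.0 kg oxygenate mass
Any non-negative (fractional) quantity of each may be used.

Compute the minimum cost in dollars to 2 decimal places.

Let x1 = barrels of reformate, x2 = barrels of FCC naphtha, x3 = barrels of MTBE, x4 = barrels of butane.
Minimise 135.54x1 + 132.33x2 + 175.88x3 + 101.05x4 s.t.:
  103.1x1 + 93.5x2 + 113.1x3 + 96.7x4 ≥ 106.5   (octane-barrels)
  5.6x1 + 4.9x2 + 4.29x3 + 4.3x4 ≥ 16.74   (energy)
  116.6x3 ≥ 147   (oxygenate mass)
  x1, x2, x3, x4 ≥ 0.
At the optimum only MTBE, butane are positive (reformate, FCC naphtha = 0). The energy and oxygenate mass requirements are met with equality.
That vertex is x3 = 1.26072, x4 = 2.63523.
Hence cost = 175.88·1.26072 + 101.05·2.63523 = $488.0254.

$488.03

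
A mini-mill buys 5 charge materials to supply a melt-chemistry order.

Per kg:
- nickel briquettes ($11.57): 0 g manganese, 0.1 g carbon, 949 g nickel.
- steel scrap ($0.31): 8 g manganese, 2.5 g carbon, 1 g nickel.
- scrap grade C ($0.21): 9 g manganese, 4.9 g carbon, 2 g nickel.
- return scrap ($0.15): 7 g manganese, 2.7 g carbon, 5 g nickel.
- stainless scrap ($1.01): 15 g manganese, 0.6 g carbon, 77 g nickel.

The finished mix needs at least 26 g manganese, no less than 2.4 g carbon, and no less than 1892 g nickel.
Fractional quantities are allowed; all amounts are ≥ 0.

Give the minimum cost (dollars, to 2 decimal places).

This is a linear program. Let x1 = kg of nickel briquettes, x2 = kg of steel scrap, x3 = kg of scrap grade C, x4 = kg of return scrap, x5 = kg of stainless scrap.
min 11.57x1 + 0.31x2 + 0.21x3 + 0.15x4 + 1.01x5 subject to:
  8x2 + 9x3 + 7x4 + 15x5 ≥ 26   (manganese)
  0.1x1 + 2.5x2 + 4.9x3 + 2.7x4 + 0.6x5 ≥ 2.4   (carbon)
  949x1 + 1x2 + 2x3 + 5x4 + 77x5 ≥ 1892   (nickel)
  x1, x2, x3, x4, x5 ≥ 0.
At the optimum only nickel briquettes, return scrap, stainless scrap are positive (steel scrap, scrap grade C = 0). Binding constraints: manganese, carbon, nickel.
Optimal quantities: nickel briquettes = 1.869 kg, return scrap = 0.4848 kg, stainless scrap = 1.507 kg.
Cost = 11.57·1.869 + 0.15·0.4848 + 1.01·1.507 = 23.2191.

$23.22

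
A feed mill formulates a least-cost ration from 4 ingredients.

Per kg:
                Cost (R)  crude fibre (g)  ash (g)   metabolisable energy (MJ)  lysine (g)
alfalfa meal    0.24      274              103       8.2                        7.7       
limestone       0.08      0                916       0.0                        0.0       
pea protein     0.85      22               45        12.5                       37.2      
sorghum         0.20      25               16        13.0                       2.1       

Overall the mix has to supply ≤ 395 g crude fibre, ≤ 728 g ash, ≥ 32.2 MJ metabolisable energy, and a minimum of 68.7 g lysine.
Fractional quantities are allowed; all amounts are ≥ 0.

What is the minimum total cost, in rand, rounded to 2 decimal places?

Let x1 = kg of alfalfa meal, x2 = kg of limestone, x3 = kg of pea protein, x4 = kg of sorghum.
min 0.24x1 + 0.08x2 + 0.85x3 + 0.2x4 with:
  274x1 + 22x3 + 25x4 ≤ 395   (crude fibre)
  103x1 + 916x2 + 45x3 + 16x4 ≤ 728   (ash)
  8.2x1 + 12.5x3 + 13x4 ≥ 32.2   (metabolisable energy)
  7.7x1 + 37.2x3 + 2.1x4 ≥ 68.7   (lysine)
  x1, x2, x3, x4 ≥ 0.
The cheapest feasible vertex uses only alfalfa meal, pea protein, sorghum; limestone is not used. The crude fibre, metabolisable energy, lysine requirements are met with equality.
So alfalfa meal = 1.302 kg, pea protein = 1.569 kg, sorghum = 0.1469 kg.
Total cost: 0.24·1.302 + 0.85·1.569 + 0.2·0.1469 = 1.6755.

R1.68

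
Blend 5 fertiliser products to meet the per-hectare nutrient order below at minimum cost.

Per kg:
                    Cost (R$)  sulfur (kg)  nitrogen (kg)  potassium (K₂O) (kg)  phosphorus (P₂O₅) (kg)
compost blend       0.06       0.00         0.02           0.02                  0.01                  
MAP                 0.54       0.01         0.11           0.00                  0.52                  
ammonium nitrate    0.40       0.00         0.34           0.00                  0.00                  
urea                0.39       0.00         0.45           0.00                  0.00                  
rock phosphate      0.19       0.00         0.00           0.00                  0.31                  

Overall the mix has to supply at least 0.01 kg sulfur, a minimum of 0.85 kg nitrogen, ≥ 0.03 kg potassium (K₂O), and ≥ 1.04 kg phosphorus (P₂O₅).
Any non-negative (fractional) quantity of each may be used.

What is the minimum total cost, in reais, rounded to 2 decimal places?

This is a linear program. Let x1 = kg of compost blend, x2 = kg of MAP, x3 = kg of ammonium nitrate, x4 = kg of urea, x5 = kg of rock phosphate.
Minimize 0.06x1 + 0.54x2 + 0.4x3 + 0.39x4 + 0.19x5 subject to:
  0.01x2 ≥ 0.01   (sulfur)
  0.02x1 + 0.11x2 + 0.34x3 + 0.45x4 ≥ 0.85   (nitrogen)
  0.02x1 ≥ 0.03   (potassium (K₂O))
  0.01x1 + 0.52x2 + 0.31x5 ≥ 1.04   (phosphorus (P₂O₅))
  x1, x2, x3, x4, x5 ≥ 0.
The optimal basis is {compost blend, MAP, urea, rock phosphate}; ammonium nitrate drops out. There the sulfur, nitrogen, potassium (K₂O), phosphorus (P₂O₅) constraints are tight.
So compost blend = 1.5 kg, MAP = 1 kg, urea = 1.578 kg, rock phosphate = 1.629 kg.
Cost = 0.06·1.5 + 0.54·1 + 0.39·1.578 + 0.19·1.629 = 1.5549.

R$1.55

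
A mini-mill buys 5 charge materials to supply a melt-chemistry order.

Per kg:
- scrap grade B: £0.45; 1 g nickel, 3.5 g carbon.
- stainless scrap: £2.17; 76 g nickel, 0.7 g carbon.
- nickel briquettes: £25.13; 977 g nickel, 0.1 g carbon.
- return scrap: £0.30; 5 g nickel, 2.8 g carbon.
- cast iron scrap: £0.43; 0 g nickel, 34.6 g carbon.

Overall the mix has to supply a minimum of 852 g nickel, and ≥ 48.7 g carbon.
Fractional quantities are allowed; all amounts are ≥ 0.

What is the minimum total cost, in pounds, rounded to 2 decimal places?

£22.52

Let x1 = kg of scrap grade B, x2 = kg of stainless scrap, x3 = kg of nickel briquettes, x4 = kg of return scrap, x5 = kg of cast iron scrap.
Minimise 0.45x1 + 2.17x2 + 25.13x3 + 0.3x4 + 0.43x5 subject to:
  1x1 + 76x2 + 977x3 + 5x4 ≥ 852   (nickel)
  3.5x1 + 0.7x2 + 0.1x3 + 2.8x4 + 34.6x5 ≥ 48.7   (carbon)
  x1, x2, x3, x4, x5 ≥ 0.
The minimum-cost mix takes nothing from scrap grade B, stainless scrap, return scrap — only nickel briquettes, cast iron scrap. The nickel and carbon requirements are met with equality.
That vertex is x3 = 0.8721, x5 = 1.405.
Hence cost = 25.13·0.8721 + 0.43·1.405 = £22.5200.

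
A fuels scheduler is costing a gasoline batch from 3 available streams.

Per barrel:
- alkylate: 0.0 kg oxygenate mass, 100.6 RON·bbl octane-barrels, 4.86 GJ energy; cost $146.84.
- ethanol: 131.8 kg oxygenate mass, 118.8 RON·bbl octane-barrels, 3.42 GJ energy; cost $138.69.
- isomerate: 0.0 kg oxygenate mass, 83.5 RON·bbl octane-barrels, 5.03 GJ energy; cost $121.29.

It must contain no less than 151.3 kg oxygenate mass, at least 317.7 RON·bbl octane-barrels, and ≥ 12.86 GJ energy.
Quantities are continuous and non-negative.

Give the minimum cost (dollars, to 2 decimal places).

$404.56

Let x1 = barrels of alkylate, x2 = barrels of ethanol, x3 = barrels of isomerate.
Minimise 146.84x1 + 138.69x2 + 121.29x3 with:
  131.8x2 ≥ 151.3   (oxygenate mass)
  100.6x1 + 118.8x2 + 83.5x3 ≥ 317.7   (octane-barrels)
  4.86x1 + 3.42x2 + 5.03x3 ≥ 12.86   (energy)
  x1, x2, x3 ≥ 0.
The minimum-cost mix takes nothing from alkylate — only ethanol, isomerate. The octane-barrels and energy requirements are met with equality.
So ethanol = 1.6802 barrels, isomerate = 1.4142 barrels.
Cost = 138.69·1.6802 + 121.29·1.4142 = 404.5553.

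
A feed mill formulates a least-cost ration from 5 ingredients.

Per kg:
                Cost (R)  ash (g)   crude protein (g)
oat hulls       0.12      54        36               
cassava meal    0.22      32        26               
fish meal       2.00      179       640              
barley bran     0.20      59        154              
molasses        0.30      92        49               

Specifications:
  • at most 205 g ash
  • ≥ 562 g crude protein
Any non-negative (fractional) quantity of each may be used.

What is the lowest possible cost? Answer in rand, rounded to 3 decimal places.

Set it up as a linear program. Let x1 = kg of oat hulls, x2 = kg of cassava meal, x3 = kg of fish meal, x4 = kg of barley bran, x5 = kg of molasses.
Minimize 0.12x1 + 0.22x2 + 2x3 + 0.2x4 + 0.3x5 subject to:
  54x1 + 32x2 + 179x3 + 59x4 + 92x5 ≤ 205   (ash)
  36x1 + 26x2 + 640x3 + 154x4 + 49x5 ≥ 562   (crude protein)
  x1, x2, x3, x4, x5 ≥ 0.
The cheapest feasible vertex uses only fish meal, barley bran; oat hulls, cassava meal, molasses are not used. Binding constraints: ash and crude protein.
That vertex is x3 = 0.1558, x4 = 3.002.
Total cost: 2·0.1558 + 0.2·3.002 = 0.91200.

R0.912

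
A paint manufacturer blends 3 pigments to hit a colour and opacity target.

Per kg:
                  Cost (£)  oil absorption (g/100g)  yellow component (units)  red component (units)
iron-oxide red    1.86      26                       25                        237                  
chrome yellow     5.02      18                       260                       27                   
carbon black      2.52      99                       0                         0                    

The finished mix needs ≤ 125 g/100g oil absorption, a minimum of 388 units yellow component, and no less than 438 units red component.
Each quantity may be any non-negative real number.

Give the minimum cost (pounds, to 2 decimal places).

Treat it as an LP. Let x1 = kg of iron-oxide red, x2 = kg of chrome yellow, x3 = kg of carbon black.
Minimise 1.86x1 + 5.02x2 + 2.52x3 s.t.:
  26x1 + 18x2 + 99x3 ≤ 125   (oil absorption)
  25x1 + 260x2 ≥ 388   (yellow component)
  237x1 + 27x2 ≥ 438   (red component)
  x1, x2, x3 ≥ 0.
The optimal basis is {iron-oxide red, chrome yellow}; carbon black drops out. Binding constraints: yellow component and red component.
So iron-oxide red = 1.697 kg, chrome yellow = 1.329 kg.
Cost = 1.86·1.697 + 5.02·1.329 = 9.8280.

£9.83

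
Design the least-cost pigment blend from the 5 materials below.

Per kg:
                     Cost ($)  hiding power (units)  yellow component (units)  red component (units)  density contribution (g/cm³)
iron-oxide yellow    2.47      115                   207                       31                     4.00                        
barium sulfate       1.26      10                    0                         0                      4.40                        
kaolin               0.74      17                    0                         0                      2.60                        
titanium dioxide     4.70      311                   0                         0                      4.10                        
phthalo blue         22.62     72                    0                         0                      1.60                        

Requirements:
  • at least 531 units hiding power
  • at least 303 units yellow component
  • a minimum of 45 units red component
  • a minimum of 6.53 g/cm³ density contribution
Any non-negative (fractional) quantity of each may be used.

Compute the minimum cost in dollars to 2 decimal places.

Let x1 = kg of iron-oxide yellow, x2 = kg of barium sulfate, x3 = kg of kaolin, x4 = kg of titanium dioxide, x5 = kg of phthalo blue.
min 2.47x1 + 1.26x2 + 0.74x3 + 4.7x4 + 22.62x5 subject to:
  115x1 + 10x2 + 17x3 + 311x4 + 72x5 ≥ 531   (hiding power)
  207x1 ≥ 303   (yellow component)
  31x1 ≥ 45   (red component)
  4x1 + 4.4x2 + 2.6x3 + 4.1x4 + 1.6x5 ≥ 6.53   (density contribution)
  x1, x2, x3, x4, x5 ≥ 0.
The cheapest feasible vertex uses only iron-oxide yellow, titanium dioxide; barium sulfate, kaolin, phthalo blue are not used. There the hiding power and yellow component constraints are tight.
That vertex is x1 = 1.464, x4 = 1.166.
Hence cost = 2.47·1.464 + 4.7·1.166 = $9.0963.

$9.10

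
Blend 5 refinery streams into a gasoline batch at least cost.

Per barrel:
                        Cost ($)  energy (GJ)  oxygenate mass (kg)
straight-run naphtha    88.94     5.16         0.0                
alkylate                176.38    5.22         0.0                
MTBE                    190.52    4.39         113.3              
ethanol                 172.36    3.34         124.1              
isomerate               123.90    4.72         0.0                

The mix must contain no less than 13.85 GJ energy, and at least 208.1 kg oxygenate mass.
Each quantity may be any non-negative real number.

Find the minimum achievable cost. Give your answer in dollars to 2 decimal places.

Let x1 = barrels of straight-run naphtha, x2 = barrels of alkylate, x3 = barrels of MTBE, x4 = barrels of ethanol, x5 = barrels of isomerate.
Minimise 88.94x1 + 176.38x2 + 190.52x3 + 172.36x4 + 123.9x5 with:
  5.16x1 + 5.22x2 + 4.39x3 + 3.34x4 + 4.72x5 ≥ 13.85   (energy)
  113.3x3 + 124.1x4 ≥ 208.1   (oxygenate mass)
  x1, x2, x3, x4, x5 ≥ 0.
The cheapest feasible vertex uses only straight-run naphtha, ethanol; alkylate, MTBE, isomerate are not used. The energy and oxygenate mass requirements are met with equality.
That vertex is x1 = 1.59869, x4 = 1.67687.
Hence cost = 88.94·1.59869 + 172.36·1.67687 = $431.2128.

$431.21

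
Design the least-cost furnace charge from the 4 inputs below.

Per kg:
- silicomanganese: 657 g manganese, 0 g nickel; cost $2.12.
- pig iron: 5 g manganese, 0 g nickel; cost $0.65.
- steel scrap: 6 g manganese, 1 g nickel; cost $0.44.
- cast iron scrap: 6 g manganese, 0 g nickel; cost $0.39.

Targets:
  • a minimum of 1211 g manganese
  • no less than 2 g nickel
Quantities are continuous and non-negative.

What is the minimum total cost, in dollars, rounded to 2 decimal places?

Treat it as an LP. Let x1 = kg of silicomanganese, x2 = kg of pig iron, x3 = kg of steel scrap, x4 = kg of cast iron scrap.
Minimise 2.12x1 + 0.65x2 + 0.44x3 + 0.39x4 subject to:
  657x1 + 5x2 + 6x3 + 6x4 ≥ 1211   (manganese)
  1x3 ≥ 2   (nickel)
  x1, x2, x3, x4 ≥ 0.
The cheapest feasible vertex uses only silicomanganese, steel scrap; pig iron, cast iron scrap are not used. Binding constraints: manganese and nickel.
Optimal quantities: silicomanganese = 1.825 kg, steel scrap = 2 kg.
Cost = 2.12·1.825 + 0.44·2 = 4.7490.

$4.75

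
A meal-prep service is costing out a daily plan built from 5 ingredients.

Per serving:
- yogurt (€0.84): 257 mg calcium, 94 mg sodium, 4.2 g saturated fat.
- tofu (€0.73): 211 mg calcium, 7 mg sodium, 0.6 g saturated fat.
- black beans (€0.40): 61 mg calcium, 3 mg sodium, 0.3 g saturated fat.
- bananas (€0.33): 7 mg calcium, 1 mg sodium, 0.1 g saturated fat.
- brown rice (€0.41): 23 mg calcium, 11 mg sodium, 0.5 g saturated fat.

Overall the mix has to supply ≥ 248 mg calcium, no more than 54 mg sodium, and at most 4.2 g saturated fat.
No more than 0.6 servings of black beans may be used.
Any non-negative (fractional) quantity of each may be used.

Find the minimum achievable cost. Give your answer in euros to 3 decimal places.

€0.832

Let x1 = servings of yogurt, x2 = servings of tofu, x3 = servings of black beans, x4 = servings of bananas, x5 = servings of brown rice.
Minimize 0.84x1 + 0.73x2 + 0.4x3 + 0.33x4 + 0.41x5 with:
  257x1 + 211x2 + 61x3 + 7x4 + 23x5 ≥ 248   (calcium)
  94x1 + 7x2 + 3x3 + 1x4 + 11x5 ≤ 54   (sodium)
  4.2x1 + 0.6x2 + 0.3x3 + 0.1x4 + 0.5x5 ≤ 4.2   (saturated fat)
  x3 ≤ 0.6
  x1, x2, x3, x4, x5 ≥ 0.
The minimum-cost mix takes nothing from black beans, bananas, brown rice — only yogurt, tofu. There the calcium and sodium constraints are tight.
Optimal quantities: yogurt = 0.5355 servings, tofu = 0.5231 servings.
Total cost: 0.84·0.5355 + 0.73·0.5231 = 0.83168.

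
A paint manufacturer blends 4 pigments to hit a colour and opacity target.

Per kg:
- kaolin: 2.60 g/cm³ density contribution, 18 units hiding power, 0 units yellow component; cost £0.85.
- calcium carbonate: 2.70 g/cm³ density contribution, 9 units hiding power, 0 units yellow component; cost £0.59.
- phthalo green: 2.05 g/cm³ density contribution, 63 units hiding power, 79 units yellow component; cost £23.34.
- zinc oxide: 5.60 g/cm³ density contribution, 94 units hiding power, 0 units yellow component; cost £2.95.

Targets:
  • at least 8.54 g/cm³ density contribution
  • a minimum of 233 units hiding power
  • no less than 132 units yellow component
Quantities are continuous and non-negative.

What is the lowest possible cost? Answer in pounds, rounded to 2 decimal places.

£43.01

Let x1 = kg of kaolin, x2 = kg of calcium carbonate, x3 = kg of phthalo green, x4 = kg of zinc oxide.
Minimise 0.85x1 + 0.59x2 + 23.34x3 + 2.95x4 with:
  2.6x1 + 2.7x2 + 2.05x3 + 5.6x4 ≥ 8.54   (density contribution)
  18x1 + 9x2 + 63x3 + 94x4 ≥ 233   (hiding power)
  79x3 ≥ 132   (yellow component)
  x1, x2, x3, x4 ≥ 0.
The minimum-cost mix takes nothing from kaolin, calcium carbonate — only phthalo green, zinc oxide. The hiding power and yellow component requirements are met with equality.
That vertex is x3 = 1.671, x4 = 1.359.
Hence cost = 23.34·1.671 + 2.95·1.359 = £43.0102.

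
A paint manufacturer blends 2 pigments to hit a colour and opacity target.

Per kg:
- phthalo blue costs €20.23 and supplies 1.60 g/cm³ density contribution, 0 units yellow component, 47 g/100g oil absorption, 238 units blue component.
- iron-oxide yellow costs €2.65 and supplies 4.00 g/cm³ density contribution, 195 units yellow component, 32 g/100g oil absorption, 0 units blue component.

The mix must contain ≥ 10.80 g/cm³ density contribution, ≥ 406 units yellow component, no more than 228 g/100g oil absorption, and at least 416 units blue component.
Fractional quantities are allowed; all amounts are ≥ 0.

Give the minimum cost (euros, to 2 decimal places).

Let x1 = kg of phthalo blue, x2 = kg of iron-oxide yellow.
Minimize 20.23x1 + 2.65x2 subject to:
  1.6x1 + 4x2 ≥ 10.8   (density contribution)
  195x2 ≥ 406   (yellow component)
  47x1 + 32x2 ≤ 228   (oil absorption)
  238x1 ≥ 416   (blue component)
  x1, x2 ≥ 0.
Both inputs are positive at the optimum. There the yellow component and blue component constraints are tight.
Optimal quantities: phthalo blue = 1.748 kg, iron-oxide yellow = 2.082 kg.
Total cost: 20.23·1.748 + 2.65·2.082 = 40.8793.

€40.88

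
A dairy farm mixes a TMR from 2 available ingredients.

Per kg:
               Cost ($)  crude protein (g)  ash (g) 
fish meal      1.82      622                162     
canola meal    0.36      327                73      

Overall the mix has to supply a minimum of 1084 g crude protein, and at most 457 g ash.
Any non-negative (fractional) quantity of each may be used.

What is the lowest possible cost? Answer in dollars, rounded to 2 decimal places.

Let x1 = kg of fish meal, x2 = kg of canola meal.
min 1.82x1 + 0.36x2 with:
  622x1 + 327x2 ≥ 1084   (crude protein)
  162x1 + 73x2 ≤ 457   (ash)
  x1, x2 ≥ 0.
The minimum-cost mix takes nothing from fish meal — only canola meal. The crude protein requirement is met with equality.
Solving gives x2 = 3.315.
Total cost: 0.36·3.315 = 1.1934.

$1.19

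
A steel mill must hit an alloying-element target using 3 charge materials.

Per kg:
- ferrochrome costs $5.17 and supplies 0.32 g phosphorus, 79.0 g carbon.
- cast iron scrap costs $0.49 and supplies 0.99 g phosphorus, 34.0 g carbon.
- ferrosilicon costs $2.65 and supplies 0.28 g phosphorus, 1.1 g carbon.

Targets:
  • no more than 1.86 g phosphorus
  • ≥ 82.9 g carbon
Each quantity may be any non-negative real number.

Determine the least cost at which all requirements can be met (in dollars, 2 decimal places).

Let x1 = kg of ferrochrome, x2 = kg of cast iron scrap, x3 = kg of ferrosilicon.
Minimise 5.17x1 + 0.49x2 + 2.65x3 with:
  0.32x1 + 0.99x2 + 0.28x3 ≤ 1.86   (phosphorus)
  79x1 + 34x2 + 1.1x3 ≥ 82.9   (carbon)
  x1, x2, x3 ≥ 0.
The minimum-cost mix takes nothing from ferrosilicon — only ferrochrome, cast iron scrap. Binding constraints: phosphorus and carbon.
Optimal quantities: ferrochrome = 0.2797 kg, cast iron scrap = 1.788 kg.
Objective = 5.17·0.2797 + 0.49·1.788 = 2.3222.

$2.32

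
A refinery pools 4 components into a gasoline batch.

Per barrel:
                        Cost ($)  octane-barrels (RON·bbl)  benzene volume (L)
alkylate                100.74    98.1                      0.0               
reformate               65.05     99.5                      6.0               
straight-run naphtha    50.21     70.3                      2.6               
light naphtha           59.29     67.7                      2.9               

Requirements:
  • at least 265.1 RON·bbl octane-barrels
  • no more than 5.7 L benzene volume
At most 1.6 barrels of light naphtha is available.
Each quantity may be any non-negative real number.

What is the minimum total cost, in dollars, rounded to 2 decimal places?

Treat it as an LP. Let x1 = barrels of alkylate, x2 = barrels of reformate, x3 = barrels of straight-run naphtha, x4 = barrels of light naphtha.
Minimize 100.74x1 + 65.05x2 + 50.21x3 + 59.29x4 subject to:
  98.1x1 + 99.5x2 + 70.3x3 + 67.7x4 ≥ 265.1   (octane-barrels)
  6x2 + 2.6x3 + 2.9x4 ≤ 5.7   (benzene volume)
  x4 ≤ 1.6
  x1, x2, x3, x4 ≥ 0.
At the optimum only alkylate, straight-run naphtha are positive (reformate, light naphtha = 0). The octane-barrels and benzene volume requirements are met with equality.
So alkylate = 1.1313 barrels, straight-run naphtha = 2.1923 barrels.
Objective = 100.74·1.1313 + 50.21·2.1923 = 224.0425.

$224.04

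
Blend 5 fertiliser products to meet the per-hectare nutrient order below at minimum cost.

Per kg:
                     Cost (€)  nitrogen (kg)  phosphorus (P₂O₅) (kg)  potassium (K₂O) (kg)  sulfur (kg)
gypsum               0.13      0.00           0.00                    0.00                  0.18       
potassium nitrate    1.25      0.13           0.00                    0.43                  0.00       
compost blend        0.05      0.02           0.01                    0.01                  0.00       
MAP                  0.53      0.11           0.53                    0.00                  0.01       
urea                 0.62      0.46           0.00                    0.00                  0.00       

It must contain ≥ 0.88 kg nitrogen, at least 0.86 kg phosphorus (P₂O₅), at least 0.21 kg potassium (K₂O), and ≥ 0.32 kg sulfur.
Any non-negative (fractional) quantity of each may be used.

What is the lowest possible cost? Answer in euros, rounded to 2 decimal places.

€2.36

Let x1 = kg of gypsum, x2 = kg of potassium nitrate, x3 = kg of compost blend, x4 = kg of MAP, x5 = kg of urea.
Minimise 0.13x1 + 1.25x2 + 0.05x3 + 0.53x4 + 0.62x5 with:
  0.13x2 + 0.02x3 + 0.11x4 + 0.46x5 ≥ 0.88   (nitrogen)
  0.01x3 + 0.53x4 ≥ 0.86   (phosphorus (P₂O₅))
  0.43x2 + 0.01x3 ≥ 0.21   (potassium (K₂O))
  0.18x1 + 0.01x4 ≥ 0.32   (sulfur)
  x1, x2, x3, x4, x5 ≥ 0.
The minimum-cost mix takes nothing from potassium nitrate — only gypsum, compost blend, MAP, urea. There the nitrogen, phosphorus (P₂O₅), potassium (K₂O), sulfur constraints are tight.
Solving gives x1 = 1.71, x3 = 21, x4 = 1.226, x5 = 0.7067.
Objective = 0.13·1.71 + 0.05·21 + 0.53·1.226 + 0.62·0.7067 = 2.3602.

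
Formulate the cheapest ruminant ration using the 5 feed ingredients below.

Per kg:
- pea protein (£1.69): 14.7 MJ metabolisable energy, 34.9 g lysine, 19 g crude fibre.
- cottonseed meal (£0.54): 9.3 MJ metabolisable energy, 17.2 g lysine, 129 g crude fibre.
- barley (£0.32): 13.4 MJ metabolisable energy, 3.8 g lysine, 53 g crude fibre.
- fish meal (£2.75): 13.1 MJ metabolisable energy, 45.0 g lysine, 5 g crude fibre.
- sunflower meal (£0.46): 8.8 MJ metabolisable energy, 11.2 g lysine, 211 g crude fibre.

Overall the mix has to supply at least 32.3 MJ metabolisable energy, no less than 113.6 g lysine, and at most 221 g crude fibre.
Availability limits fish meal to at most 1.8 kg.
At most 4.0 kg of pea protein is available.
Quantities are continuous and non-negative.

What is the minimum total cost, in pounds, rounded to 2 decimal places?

£5.11

Treat it as an LP. Let x1 = kg of pea protein, x2 = kg of cottonseed meal, x3 = kg of barley, x4 = kg of fish meal, x5 = kg of sunflower meal.
min 1.69x1 + 0.54x2 + 0.32x3 + 2.75x4 + 0.46x5 s.t.:
  14.7x1 + 9.3x2 + 13.4x3 + 13.1x4 + 8.8x5 ≥ 32.3   (metabolisable energy)
  34.9x1 + 17.2x2 + 3.8x3 + 45x4 + 11.2x5 ≥ 113.6   (lysine)
  19x1 + 129x2 + 53x3 + 5x4 + 211x5 ≤ 221   (crude fibre)
  x4 ≤ 1.8
  x1 ≤ 4
  x1, x2, x3, x4, x5 ≥ 0.
The minimum-cost mix takes nothing from barley, fish meal, sunflower meal — only pea protein, cottonseed meal. There the lysine and crude fibre constraints are tight.
Solving gives x1 = 2.599, x2 = 1.33.
Cost = 1.69·2.599 + 0.54·1.33 = 5.1105.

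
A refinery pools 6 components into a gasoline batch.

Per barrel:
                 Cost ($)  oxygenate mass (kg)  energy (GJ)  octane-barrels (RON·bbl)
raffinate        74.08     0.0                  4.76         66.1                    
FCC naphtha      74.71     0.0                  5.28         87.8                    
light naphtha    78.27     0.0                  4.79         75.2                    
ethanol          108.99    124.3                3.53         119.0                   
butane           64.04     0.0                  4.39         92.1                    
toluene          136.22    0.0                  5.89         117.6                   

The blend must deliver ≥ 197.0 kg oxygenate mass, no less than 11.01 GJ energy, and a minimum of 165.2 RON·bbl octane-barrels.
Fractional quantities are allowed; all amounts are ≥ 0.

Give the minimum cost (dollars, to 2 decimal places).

$249.36

Let x1 = barrels of raffinate, x2 = barrels of FCC naphtha, x3 = barrels of light naphtha, x4 = barrels of ethanol, x5 = barrels of butane, x6 = barrels of toluene.
Minimize 74.08x1 + 74.71x2 + 78.27x3 + 108.99x4 + 64.04x5 + 136.22x6 with:
  124.3x4 ≥ 197   (oxygenate mass)
  4.76x1 + 5.28x2 + 4.79x3 + 3.53x4 + 4.39x5 + 5.89x6 ≥ 11.01   (energy)
  66.1x1 + 87.8x2 + 75.2x3 + 119x4 + 92.1x5 + 117.6x6 ≥ 165.2   (octane-barrels)
  x1, x2, x3, x4, x5, x6 ≥ 0.
The cheapest feasible vertex uses only FCC naphtha, ethanol; raffinate, light naphtha, butane, toluene are not used. The oxygenate mass and energy requirements are met with equality.
Solving gives x2 = 1.0256, x4 = 1.5849.
Hence cost = 74.71·1.0256 + 108.99·1.5849 = $249.3608.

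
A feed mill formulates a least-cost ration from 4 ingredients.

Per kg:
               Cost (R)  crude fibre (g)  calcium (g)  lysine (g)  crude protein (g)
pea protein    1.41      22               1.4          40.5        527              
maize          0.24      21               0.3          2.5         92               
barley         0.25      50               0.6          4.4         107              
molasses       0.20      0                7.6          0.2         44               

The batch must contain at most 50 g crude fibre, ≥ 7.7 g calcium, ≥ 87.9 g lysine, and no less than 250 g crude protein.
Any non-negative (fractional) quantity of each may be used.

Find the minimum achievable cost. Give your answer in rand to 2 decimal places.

R3.18

This is a linear program. Let x1 = kg of pea protein, x2 = kg of maize, x3 = kg of barley, x4 = kg of molasses.
Minimize 1.41x1 + 0.24x2 + 0.25x3 + 0.2x4 with:
  22x1 + 21x2 + 50x3 ≤ 50   (crude fibre)
  1.4x1 + 0.3x2 + 0.6x3 + 7.6x4 ≥ 7.7   (calcium)
  40.5x1 + 2.5x2 + 4.4x3 + 0.2x4 ≥ 87.9   (lysine)
  527x1 + 92x2 + 107x3 + 44x4 ≥ 250   (crude protein)
  x1, x2, x3, x4 ≥ 0.
The minimum-cost mix takes nothing from maize, barley — only pea protein, molasses. The calcium and lysine requirements are met with equality.
Optimal quantities: pea protein = 2.167 kg, molasses = 0.6139 kg.
Objective = 1.41·2.167 + 0.2·0.6139 = 3.1783.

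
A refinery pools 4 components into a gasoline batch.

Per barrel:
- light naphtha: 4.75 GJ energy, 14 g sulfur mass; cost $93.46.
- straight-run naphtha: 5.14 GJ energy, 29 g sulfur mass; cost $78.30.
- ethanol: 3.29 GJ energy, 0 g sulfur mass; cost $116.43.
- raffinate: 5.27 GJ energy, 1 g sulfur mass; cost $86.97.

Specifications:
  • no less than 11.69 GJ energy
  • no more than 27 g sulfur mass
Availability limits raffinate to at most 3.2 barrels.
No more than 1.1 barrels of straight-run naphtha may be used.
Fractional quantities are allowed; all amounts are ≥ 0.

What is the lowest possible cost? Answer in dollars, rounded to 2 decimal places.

Let x1 = barrels of light naphtha, x2 = barrels of straight-run naphtha, x3 = barrels of ethanol, x4 = barrels of raffinate.
Minimise 93.46x1 + 78.3x2 + 116.43x3 + 86.97x4 s.t.:
  4.75x1 + 5.14x2 + 3.29x3 + 5.27x4 ≥ 11.69   (energy)
  14x1 + 29x2 + 1x4 ≤ 27   (sulfur mass)
  x4 ≤ 3.2
  x2 ≤ 1.1
  x1, x2, x3, x4 ≥ 0.
The minimum-cost mix takes nothing from light naphtha, ethanol — only straight-run naphtha, raffinate. There the energy and sulfur mass constraints are tight.
Solving gives x2 = 0.884285, x4 = 1.35575.
Cost = 78.3·0.884285 + 86.97·1.35575 = 187.1491.

$187.15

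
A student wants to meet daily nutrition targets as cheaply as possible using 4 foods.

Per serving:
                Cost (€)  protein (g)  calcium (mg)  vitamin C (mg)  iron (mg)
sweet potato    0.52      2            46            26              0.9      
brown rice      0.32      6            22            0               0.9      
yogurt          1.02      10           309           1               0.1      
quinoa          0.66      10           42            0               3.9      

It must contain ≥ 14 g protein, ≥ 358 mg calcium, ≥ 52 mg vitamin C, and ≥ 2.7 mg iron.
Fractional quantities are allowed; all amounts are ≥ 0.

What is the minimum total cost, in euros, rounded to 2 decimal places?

This is a linear program. Let x1 = servings of sweet potato, x2 = servings of brown rice, x3 = servings of yogurt, x4 = servings of quinoa.
Minimize 0.52x1 + 0.32x2 + 1.02x3 + 0.66x4 s.t.:
  2x1 + 6x2 + 10x3 + 10x4 ≥ 14   (protein)
  46x1 + 22x2 + 309x3 + 42x4 ≥ 358   (calcium)
  26x1 + 1x3 ≥ 52   (vitamin C)
  0.9x1 + 0.9x2 + 0.1x3 + 3.9x4 ≥ 2.7   (iron)
  x1, x2, x3, x4 ≥ 0.
The cheapest feasible vertex uses only sweet potato, yogurt, quinoa; brown rice is not used. There the calcium, vitamin C, iron constraints are tight.
Solving gives x1 = 1.968, x3 = 0.8362, x4 = 0.2168.
Total cost: 0.52·1.968 + 1.02·0.8362 + 0.66·0.2168 = 2.0194.

€2.02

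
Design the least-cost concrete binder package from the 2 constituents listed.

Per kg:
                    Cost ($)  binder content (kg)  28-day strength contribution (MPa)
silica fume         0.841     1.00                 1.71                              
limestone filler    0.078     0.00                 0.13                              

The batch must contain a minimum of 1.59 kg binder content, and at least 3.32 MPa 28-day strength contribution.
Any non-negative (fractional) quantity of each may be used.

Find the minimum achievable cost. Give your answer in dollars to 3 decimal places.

$1.633

This is a linear program. Let x1 = kg of silica fume, x2 = kg of limestone filler.
Minimise 0.841x1 + 0.078x2 subject to:
  1x1 ≥ 1.59   (binder content)
  1.71x1 + 0.13x2 ≥ 3.32   (28-day strength contribution)
  x1, x2 ≥ 0.
At the optimum only silica fume is positive (limestone filler = 0). The 28-day strength contribution requirement is met with equality.
So silica fume = 1.942 kg.
Objective = 0.841·1.942 = 1.63322.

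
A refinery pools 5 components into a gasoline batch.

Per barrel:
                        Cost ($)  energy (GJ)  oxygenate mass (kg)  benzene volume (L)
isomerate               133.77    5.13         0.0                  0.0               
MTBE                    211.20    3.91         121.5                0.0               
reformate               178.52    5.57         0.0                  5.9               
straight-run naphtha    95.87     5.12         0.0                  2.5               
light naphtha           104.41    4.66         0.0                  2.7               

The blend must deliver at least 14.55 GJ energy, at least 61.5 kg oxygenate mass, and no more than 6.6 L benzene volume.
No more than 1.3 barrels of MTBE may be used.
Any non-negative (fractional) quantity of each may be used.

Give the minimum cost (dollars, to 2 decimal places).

This is a linear program. Let x1 = barrels of isomerate, x2 = barrels of MTBE, x3 = barrels of reformate, x4 = barrels of straight-run naphtha, x5 = barrels of light naphtha.
min 133.77x1 + 211.2x2 + 178.52x3 + 95.87x4 + 104.41x5 s.t.:
  5.13x1 + 3.91x2 + 5.57x3 + 5.12x4 + 4.66x5 ≥ 14.55   (energy)
  121.5x2 ≥ 61.5   (oxygenate mass)
  5.9x3 + 2.5x4 + 2.7x5 ≤ 6.6   (benzene volume)
  x2 ≤ 1.3
  x1, x2, x3, x4, x5 ≥ 0.
The optimal basis is {MTBE, straight-run naphtha}; isomerate, reformate, light naphtha drop out. There the energy and oxygenate mass constraints are tight.
That vertex is x2 = 0.506173, x4 = 2.45525.
Hence cost = 211.2·0.506173 + 95.87·2.45525 = $342.2886.

$342.29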